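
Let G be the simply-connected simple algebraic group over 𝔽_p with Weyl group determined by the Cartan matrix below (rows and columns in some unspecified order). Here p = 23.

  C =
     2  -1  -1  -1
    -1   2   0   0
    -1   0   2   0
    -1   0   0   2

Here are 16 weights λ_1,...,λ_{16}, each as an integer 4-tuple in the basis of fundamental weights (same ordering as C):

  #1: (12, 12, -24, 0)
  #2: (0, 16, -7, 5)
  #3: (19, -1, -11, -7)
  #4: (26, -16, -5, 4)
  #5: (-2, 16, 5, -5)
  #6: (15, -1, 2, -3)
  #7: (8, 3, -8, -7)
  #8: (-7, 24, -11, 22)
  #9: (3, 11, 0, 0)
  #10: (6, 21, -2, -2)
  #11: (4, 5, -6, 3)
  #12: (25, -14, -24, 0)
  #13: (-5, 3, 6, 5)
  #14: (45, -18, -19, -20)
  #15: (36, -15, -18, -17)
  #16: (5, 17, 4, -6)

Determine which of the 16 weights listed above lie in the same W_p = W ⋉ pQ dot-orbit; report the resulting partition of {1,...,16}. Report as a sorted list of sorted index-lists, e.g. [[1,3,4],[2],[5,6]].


D_4 Cartan matrix, 4 simple roots permuted; ρ=(1,1,1,1).

Each λ_j+ρ reduced to Ā_23; 4-tuples below use C's row order:

    [1] (3, 0, 10, 6)
    [2] (4, 12, 1, 1)
    [3] (3, 0, 10, 6)
    [4] (0, 6, 5, 4)
    [5] (4, 12, 1, 1)
    [6] (4, 0, 3, 2)
    [7] (4, 0, 3, 2)
    [8] (4, 0, 3, 2)
    [9] (4, 12, 1, 1)
    [10] (4, 12, 1, 1)
    [11] (0, 6, 5, 4)
    [12] (3, 0, 10, 6)
    [13] (4, 0, 3, 2)
    [14] (0, 6, 5, 4)
    [15] (4, 0, 3, 2)
    [16] (4, 12, 1, 1)

The 16 indices split into 4 linkage classes (same alcove rep ⇔ same W_23-dot-orbit):

[[1, 3, 12], [2, 5, 9, 10, 16], [4, 11, 14], [6, 7, 8, 13, 15]]


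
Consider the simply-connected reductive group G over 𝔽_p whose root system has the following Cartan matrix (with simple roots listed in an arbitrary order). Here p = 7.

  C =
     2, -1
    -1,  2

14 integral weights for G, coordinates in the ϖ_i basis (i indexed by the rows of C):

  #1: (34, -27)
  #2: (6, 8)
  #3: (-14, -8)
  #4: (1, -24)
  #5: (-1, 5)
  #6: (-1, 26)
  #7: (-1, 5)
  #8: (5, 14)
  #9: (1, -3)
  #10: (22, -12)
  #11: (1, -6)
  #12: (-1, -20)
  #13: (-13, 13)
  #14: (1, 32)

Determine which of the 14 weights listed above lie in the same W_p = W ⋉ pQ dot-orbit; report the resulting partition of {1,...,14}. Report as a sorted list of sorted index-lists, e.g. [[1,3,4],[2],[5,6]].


C ↔ A_2 under row/col permutation; |W(A_2)| = 6.

Ā_7 reps of the 14 weights (A_2, coords as presented):

  λ_1+ρ ↦ (0, 2)
  λ_2+ρ ↦ (0, 2)
  λ_3+ρ ↦ (0, 6)
  λ_4+ρ ↦ (0, 2)
  λ_5+ρ ↦ (0, 6)
  λ_6+ρ ↦ (0, 6)
  λ_7+ρ ↦ (0, 6)
  λ_8+ρ ↦ (0, 6)
  λ_9+ρ ↦ (0, 2)
  λ_10+ρ ↦ (3, 2)
  λ_11+ρ ↦ (3, 2)
  λ_12+ρ ↦ (0, 2)
  λ_13+ρ ↦ (0, 5)
  λ_14+ρ ↦ (5, 0)

5 distinct reps among the 14 weights ⇒ 5 W_7-linkage classes:

[[1, 2, 4, 9, 12], [3, 5, 6, 7, 8], [10, 11], [13], [14]]


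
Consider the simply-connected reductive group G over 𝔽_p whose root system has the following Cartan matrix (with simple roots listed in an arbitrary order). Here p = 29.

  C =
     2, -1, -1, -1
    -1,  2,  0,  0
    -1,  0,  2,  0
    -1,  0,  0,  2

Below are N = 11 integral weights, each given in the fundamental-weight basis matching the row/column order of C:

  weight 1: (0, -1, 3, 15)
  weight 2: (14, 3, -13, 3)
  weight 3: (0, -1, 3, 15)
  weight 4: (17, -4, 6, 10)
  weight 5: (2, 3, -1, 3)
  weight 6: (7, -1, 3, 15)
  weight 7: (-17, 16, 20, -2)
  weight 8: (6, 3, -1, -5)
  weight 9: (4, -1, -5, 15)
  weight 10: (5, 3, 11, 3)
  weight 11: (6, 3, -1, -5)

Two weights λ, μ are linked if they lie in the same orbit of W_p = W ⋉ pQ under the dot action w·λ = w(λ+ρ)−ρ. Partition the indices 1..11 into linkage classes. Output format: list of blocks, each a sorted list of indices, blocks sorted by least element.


D_4 Cartan matrix, 4 simple roots permuted; ρ=(1,1,1,1).

Alcove-folded reps (p=29, 11 weights, presented ϖ-order):

  λ_1+ρ ↦ (1, 0, 4, 16)
  λ_2+ρ ↦ (3, 4, 12, 4)
  λ_3+ρ ↦ (1, 0, 4, 16)
  λ_4+ρ ↦ (3, 4, 0, 4)
  λ_5+ρ ↦ (3, 4, 0, 4)
  λ_6+ρ ↦ (1, 0, 4, 16)
  λ_7+ρ ↦ (1, 0, 4, 16)
  λ_8+ρ ↦ (3, 4, 0, 4)
  λ_9+ρ ↦ (1, 0, 4, 16)
  λ_10+ρ ↦ (3, 4, 12, 4)
  λ_11+ρ ↦ (3, 4, 0, 4)

These 11 weights hit 3 W_29-dot-orbits; sizes (5, 2, 4):

[[1, 3, 6, 7, 9], [2, 10], [4, 5, 8, 11]]


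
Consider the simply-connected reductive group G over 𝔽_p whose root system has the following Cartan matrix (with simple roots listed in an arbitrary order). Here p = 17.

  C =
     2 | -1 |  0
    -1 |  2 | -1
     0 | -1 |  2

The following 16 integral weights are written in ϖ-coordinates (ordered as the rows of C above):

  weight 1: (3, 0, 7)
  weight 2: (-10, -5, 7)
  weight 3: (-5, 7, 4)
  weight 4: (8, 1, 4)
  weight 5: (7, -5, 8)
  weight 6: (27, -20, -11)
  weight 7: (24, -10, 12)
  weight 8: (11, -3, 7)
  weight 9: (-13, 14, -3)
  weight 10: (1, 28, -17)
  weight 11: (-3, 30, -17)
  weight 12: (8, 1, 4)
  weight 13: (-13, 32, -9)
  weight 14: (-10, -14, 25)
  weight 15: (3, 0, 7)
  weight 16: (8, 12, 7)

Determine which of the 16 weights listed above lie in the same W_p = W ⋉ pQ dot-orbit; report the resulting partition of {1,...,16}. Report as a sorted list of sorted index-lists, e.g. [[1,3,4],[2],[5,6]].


Dynkin diagram of C (from the 4 off-diagonal −1 entries): A_3.

Folding the 16 weights λ_j+ρ into Ā_17 (reps in the given 3-coord order):

  1: (4, 1, 8) · 2: (4, 4, 5) · 3: (4, 4, 5) · 4: (9, 2, 5) · 5: (4, 4, 5) · 6: (9, 2, 5) · 7: (4, 1, 8) · 8: (9, 2, 5) · 9: (12, 1, 2) · 10: (12, 1, 2) · 11: (12, 1, 2) · 12: (9, 2, 5) · 13: (4, 1, 8) · 14: (4, 4, 5) · 15: (4, 1, 8) · 16: (4, 4, 5)

Partition of {1..16} into 4 W_17-dot-orbits:

[[1, 7, 13, 15], [2, 3, 5, 14, 16], [4, 6, 8, 12], [9, 10, 11]]


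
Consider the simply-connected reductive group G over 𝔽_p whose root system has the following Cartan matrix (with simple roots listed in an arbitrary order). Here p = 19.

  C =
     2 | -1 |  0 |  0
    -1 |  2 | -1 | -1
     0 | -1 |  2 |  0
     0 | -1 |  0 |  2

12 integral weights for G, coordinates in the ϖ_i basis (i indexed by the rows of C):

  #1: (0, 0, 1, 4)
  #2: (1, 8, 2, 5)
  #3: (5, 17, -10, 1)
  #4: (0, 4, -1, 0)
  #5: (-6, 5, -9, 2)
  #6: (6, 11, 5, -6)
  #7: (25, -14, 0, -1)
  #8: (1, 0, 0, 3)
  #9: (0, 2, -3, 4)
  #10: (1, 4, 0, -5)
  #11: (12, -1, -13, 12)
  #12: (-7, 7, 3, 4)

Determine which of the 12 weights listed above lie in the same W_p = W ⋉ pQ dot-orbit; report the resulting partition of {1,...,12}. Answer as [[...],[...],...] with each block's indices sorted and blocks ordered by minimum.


Root system D_4: the 4×4 matrix C matches after relabeling.

λ_j+ρ reflected into Ā_19 (⟨·,θ^∨⟩≤19); 4-tuples as given:

  λ_1 → (1, 1, 2, 5)
  λ_2 → (1, 1, 2, 5)
  λ_3 → (1, 1, 2, 5)
  λ_4 → (1, 5, 0, 1)
  λ_5 → (2, 1, 1, 4)
  λ_6 → (1, 5, 0, 1)
  λ_7 → (1, 5, 0, 1)
  λ_8 → (2, 1, 1, 4)
  λ_9 → (1, 1, 2, 5)
  λ_10 → (2, 1, 1, 4)
  λ_11 → (1, 5, 0, 1)
  λ_12 → (6, 2, 4, 5)

Partition of {1..12} into 4 W_19-dot-orbits:

[[1, 2, 3, 9], [4, 6, 7, 11], [5, 8, 10], [12]]


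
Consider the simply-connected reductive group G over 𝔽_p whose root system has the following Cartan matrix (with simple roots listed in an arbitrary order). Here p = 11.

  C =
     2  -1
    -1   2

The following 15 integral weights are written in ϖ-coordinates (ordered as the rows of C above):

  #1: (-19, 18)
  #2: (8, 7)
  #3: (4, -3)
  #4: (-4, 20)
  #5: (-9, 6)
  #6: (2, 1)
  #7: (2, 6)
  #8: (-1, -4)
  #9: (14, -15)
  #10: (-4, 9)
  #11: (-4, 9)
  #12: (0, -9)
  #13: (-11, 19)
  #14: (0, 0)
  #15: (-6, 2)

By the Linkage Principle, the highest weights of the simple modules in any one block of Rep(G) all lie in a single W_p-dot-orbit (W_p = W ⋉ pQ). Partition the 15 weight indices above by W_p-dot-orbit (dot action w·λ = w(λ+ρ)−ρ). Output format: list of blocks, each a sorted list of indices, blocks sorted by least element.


Dynkin diagram of C (from the 2 off-diagonal −1 entries): A_2.

W_11-reps of the 15 weights in Ā_11 (same 2-coord order as C):

  λ_1 → (3, 7)
  λ_2 → (3, 2)
  λ_3 → (3, 2)
  λ_4 → (7, 1)
  λ_5 → (7, 1)
  λ_6 → (3, 2)
  λ_7 → (3, 7)
  λ_8 → (3, 0)
  λ_9 → (3, 7)
  λ_10 → (3, 7)
  λ_11 → (3, 7)
  λ_12 → (7, 1)
  λ_13 → (1, 1)
  λ_14 → (1, 1)
  λ_15 → (3, 2)

5 distinct reps among the 15 weights ⇒ 5 W_11-linkage classes:

[[1, 7, 9, 10, 11], [2, 3, 6, 15], [4, 5, 12], [8], [13, 14]]


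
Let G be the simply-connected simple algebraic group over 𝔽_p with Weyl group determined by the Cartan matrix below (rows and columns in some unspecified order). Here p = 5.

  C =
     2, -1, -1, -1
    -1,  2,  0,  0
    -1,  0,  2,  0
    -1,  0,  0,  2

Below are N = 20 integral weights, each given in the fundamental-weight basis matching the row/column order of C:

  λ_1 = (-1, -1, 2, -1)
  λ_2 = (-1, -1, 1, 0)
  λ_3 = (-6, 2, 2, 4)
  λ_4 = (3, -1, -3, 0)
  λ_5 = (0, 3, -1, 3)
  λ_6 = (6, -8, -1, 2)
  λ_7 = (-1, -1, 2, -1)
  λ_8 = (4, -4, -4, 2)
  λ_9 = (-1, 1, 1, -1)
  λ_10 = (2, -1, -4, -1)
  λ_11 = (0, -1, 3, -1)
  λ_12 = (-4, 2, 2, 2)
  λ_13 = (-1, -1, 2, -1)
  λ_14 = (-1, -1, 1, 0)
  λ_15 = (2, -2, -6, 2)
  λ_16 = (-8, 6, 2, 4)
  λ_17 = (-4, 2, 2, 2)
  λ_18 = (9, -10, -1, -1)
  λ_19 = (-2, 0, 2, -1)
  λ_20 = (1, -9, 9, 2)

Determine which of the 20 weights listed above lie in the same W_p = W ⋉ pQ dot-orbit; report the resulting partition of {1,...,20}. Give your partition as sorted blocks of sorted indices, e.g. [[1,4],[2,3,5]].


Cartan matrix: type D_4 (|W|=192); un-permuting the 4 rows.

Ā_5 reps of the 20 weights (D_4, coords as presented):

  λ_1 → (0, 0, 3, 0)
  λ_2 → (0, 0, 2, 1)
  λ_3 → (0, 2, 2, 0)
  λ_4 → (0, 0, 2, 1)
  λ_5 → (0, 0, 4, 0)
  λ_6 → (0, 0, 3, 0)
  λ_7 → (0, 0, 3, 0)
  λ_8 → (2, 0, 0, 0)
  λ_9 → (0, 2, 2, 0)
  λ_10 → (0, 0, 3, 0)
  λ_11 → (0, 0, 4, 0)
  λ_12 → (2, 0, 0, 0)
  λ_13 → (0, 0, 3, 0)
  λ_14 → (0, 0, 2, 1)
  λ_15 → (0, 2, 2, 0)
  λ_16 → (0, 2, 2, 0)
  λ_17 → (2, 0, 0, 0)
  λ_18 → (0, 1, 0, 0)
  λ_19 → (0, 0, 2, 1)
  λ_20 → (0, 0, 2, 1)

Partition of {1..20} into 6 W_5-dot-orbits:

[[1, 6, 7, 10, 13], [2, 4, 14, 19, 20], [3, 9, 15, 16], [5, 11], [8, 12, 17], [18]]


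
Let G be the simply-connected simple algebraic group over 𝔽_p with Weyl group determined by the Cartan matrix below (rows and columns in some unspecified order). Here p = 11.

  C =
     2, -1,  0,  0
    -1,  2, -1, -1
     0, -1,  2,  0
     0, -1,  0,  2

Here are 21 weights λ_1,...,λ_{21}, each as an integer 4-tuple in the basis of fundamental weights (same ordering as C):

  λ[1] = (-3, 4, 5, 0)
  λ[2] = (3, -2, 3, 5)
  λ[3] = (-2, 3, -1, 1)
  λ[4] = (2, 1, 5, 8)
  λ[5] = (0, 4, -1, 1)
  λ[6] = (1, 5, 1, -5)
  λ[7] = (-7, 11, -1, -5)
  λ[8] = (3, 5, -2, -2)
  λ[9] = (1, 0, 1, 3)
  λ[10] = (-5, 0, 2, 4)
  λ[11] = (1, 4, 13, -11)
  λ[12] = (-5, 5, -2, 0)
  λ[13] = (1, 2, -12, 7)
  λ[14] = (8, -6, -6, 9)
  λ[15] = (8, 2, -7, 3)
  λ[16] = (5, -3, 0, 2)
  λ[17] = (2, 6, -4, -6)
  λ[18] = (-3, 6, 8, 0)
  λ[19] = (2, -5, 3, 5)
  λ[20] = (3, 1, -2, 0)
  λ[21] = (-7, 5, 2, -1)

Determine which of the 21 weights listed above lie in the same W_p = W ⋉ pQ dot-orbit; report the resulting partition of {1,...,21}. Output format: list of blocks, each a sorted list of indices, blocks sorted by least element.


Dynkin diagram of C (from the 6 off-diagonal −1 entries): D_4.

Each λ_j+ρ reduced to Ā_11; 4-tuples below use C's row order:

  λ_1+ρ ↦ (1, 1, 5, 0) · λ_2+ρ ↦ (2, 1, 2, 4) · λ_3+ρ ↦ (1, 3, 0, 2) · λ_4+ρ ↦ (6, 0, 3, 0) · λ_5+ρ ↦ (1, 3, 0, 2) · λ_6+ρ ↦ (2, 1, 2, 4) · λ_7+ρ ↦ (5, 0, 1, 3) · λ_8+ρ ↦ (4, 1, 1, 1) · λ_9+ρ ↦ (2, 1, 2, 4) · λ_10+ρ ↦ (1, 3, 0, 2) · λ_11+ρ ↦ (5, 0, 1, 3) · λ_12+ρ ↦ (4, 1, 1, 1) · λ_13+ρ ↦ (6, 0, 3, 0) · λ_14+ρ ↦ (1, 1, 5, 0) · λ_15+ρ ↦ (4, 1, 1, 1) · λ_16+ρ ↦ (4, 1, 1, 1) · λ_17+ρ ↦ (2, 1, 2, 4) · λ_18+ρ ↦ (1, 3, 0, 2) · λ_19+ρ ↦ (1, 3, 0, 2) · λ_20+ρ ↦ (4, 1, 1, 1) · λ_21+ρ ↦ (6, 0, 3, 0)

Linkage partition of the 21 weights (6 classes, p=11):

[[1, 14], [2, 6, 9, 17], [3, 5, 10, 18, 19], [4, 13, 21], [7, 11], [8, 12, 15, 16, 20]]


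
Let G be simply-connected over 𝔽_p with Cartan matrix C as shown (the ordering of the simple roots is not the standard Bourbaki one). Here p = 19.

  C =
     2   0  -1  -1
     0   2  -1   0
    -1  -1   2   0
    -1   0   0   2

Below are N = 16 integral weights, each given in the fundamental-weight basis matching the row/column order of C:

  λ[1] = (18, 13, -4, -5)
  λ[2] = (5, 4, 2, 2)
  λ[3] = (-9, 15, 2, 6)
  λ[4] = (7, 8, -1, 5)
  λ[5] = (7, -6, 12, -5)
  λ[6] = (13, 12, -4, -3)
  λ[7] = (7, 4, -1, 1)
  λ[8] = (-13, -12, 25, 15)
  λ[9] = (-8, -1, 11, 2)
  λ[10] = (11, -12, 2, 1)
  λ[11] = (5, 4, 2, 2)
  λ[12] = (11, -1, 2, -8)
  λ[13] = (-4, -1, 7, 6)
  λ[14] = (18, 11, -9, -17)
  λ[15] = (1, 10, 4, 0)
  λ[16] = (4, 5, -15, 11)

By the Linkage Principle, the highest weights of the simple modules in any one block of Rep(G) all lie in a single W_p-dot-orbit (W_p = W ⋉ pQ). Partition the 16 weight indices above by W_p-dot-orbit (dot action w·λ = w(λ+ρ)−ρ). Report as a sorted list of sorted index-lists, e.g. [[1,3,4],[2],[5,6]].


Type A_4, rank 4, |W|=120; reorder rows/cols to standard.

λ_j+ρ reflected into Ā_19 (⟨·,θ^∨⟩≤19); 4-tuples as given:

  [1] (5, 0, 3, 7)
  [2] (6, 5, 3, 3)
  [3] (2, 11, 5, 1)
  [4] (8, 5, 0, 2)
  [5] (4, 3, 8, 2)
  [6] (6, 5, 3, 3)
  [7] (8, 5, 0, 2)
  [8] (5, 0, 3, 7)
  [9] (3, 0, 5, 4)
  [10] (4, 3, 8, 2)
  [11] (6, 5, 3, 3)
  [12] (5, 0, 3, 7)
  [13] (3, 0, 5, 4)
  [14] (5, 0, 3, 7)
  [15] (2, 11, 5, 1)
  [16] (6, 5, 3, 3)

Partition of {1..16} into 6 W_19-dot-orbits:

[[1, 8, 12, 14], [2, 6, 11, 16], [3, 15], [4, 7], [5, 10], [9, 13]]


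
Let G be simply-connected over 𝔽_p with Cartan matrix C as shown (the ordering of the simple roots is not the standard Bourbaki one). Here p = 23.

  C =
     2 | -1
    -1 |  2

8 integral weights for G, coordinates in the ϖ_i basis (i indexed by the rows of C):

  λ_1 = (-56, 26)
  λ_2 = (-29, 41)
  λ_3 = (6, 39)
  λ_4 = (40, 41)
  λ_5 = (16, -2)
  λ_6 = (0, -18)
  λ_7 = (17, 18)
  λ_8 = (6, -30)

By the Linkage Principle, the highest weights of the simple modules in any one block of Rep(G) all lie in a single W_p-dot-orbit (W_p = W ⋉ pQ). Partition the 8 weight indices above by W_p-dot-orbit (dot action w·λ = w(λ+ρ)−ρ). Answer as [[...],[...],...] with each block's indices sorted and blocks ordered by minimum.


Dynkin diagram of C (from the 2 off-diagonal −1 entries): A_2.

Ā_23 reps of the 8 weights (A_2, coords as presented):

  1: (4, 5)
  2: (4, 5)
  3: (16, 1)
  4: (4, 5)
  5: (16, 1)
  6: (16, 1)
  7: (4, 5)
  8: (16, 1)

Linkage partition of the 8 weights (2 classes, p=23):

[[1, 2, 4, 7], [3, 5, 6, 8]]


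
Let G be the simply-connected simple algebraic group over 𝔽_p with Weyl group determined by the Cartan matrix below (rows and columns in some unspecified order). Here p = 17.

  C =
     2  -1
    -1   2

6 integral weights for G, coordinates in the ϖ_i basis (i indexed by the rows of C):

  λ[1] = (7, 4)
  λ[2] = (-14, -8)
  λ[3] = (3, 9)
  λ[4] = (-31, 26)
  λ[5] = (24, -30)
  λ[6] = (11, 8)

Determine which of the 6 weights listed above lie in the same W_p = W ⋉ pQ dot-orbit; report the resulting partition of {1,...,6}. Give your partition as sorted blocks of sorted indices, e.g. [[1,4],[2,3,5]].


A_2 Cartan matrix, 2 simple roots permuted; ρ=(1,1).

Alcove-folded reps (p=17, 6 weights, presented ϖ-order):

  [1] (8, 5) · [2] (4, 10) · [3] (4, 10) · [4] (4, 10) · [5] (8, 5) · [6] (8, 5)

2 distinct reps among the 6 weights ⇒ 2 W_17-linkage classes:

[[1, 5, 6], [2, 3, 4]]


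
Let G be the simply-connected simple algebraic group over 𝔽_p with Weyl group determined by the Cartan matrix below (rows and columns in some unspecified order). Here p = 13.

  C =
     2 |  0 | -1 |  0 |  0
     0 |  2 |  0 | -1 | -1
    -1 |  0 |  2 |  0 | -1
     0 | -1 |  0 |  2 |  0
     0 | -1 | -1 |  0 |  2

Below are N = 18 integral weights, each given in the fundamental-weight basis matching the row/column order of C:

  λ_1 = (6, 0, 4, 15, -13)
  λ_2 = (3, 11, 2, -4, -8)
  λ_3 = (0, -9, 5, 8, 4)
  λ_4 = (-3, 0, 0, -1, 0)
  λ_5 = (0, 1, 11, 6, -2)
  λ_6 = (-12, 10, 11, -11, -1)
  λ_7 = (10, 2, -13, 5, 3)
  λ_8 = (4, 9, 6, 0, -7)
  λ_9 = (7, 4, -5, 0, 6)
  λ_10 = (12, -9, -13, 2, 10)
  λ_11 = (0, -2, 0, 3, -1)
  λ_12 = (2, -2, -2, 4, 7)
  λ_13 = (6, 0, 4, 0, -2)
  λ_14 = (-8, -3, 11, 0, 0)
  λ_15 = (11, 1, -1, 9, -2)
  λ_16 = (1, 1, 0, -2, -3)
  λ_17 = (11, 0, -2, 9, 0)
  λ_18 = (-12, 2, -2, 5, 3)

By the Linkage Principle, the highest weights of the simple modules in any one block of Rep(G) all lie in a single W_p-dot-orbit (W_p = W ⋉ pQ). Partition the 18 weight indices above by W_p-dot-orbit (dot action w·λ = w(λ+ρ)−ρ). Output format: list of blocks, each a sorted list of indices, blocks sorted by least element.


Type A_5, rank 5, |W|=720; reorder rows/cols to standard.

W_13-reps of the 18 weights in Ā_13 (same 5-coord order as C):

  λ_1 → (1, 5, 3, 1, 3)
  λ_2 → (0, 2, 4, 3, 3)
  λ_3 → (1, 5, 3, 1, 3)
  λ_4 → (1, 1, 1, 0, 0)
  λ_5 → (7, 0, 4, 1, 1)
  λ_6 → (1, 1, 1, 0, 0)
  λ_7 → (1, 5, 3, 1, 3)
  λ_8 → (1, 1, 1, 3, 6)
  λ_9 → (0, 2, 4, 3, 3)
  λ_10 → (1, 5, 3, 1, 3)
  λ_11 → (1, 0, 0, 3, 1)
  λ_12 → (1, 1, 1, 3, 6)
  λ_13 → (7, 0, 4, 1, 1)
  λ_14 → (7, 0, 4, 1, 1)
  λ_15 → (1, 1, 1, 0, 0)
  λ_16 → (1, 1, 1, 0, 0)
  λ_17 → (1, 1, 1, 0, 0)
  λ_18 → (1, 5, 3, 1, 3)

These 18 weights hit 6 W_13-dot-orbits; sizes (5, 2, 5, 3, 2, 1):

[[1, 3, 7, 10, 18], [2, 9], [4, 6, 15, 16, 17], [5, 13, 14], [8, 12], [11]]


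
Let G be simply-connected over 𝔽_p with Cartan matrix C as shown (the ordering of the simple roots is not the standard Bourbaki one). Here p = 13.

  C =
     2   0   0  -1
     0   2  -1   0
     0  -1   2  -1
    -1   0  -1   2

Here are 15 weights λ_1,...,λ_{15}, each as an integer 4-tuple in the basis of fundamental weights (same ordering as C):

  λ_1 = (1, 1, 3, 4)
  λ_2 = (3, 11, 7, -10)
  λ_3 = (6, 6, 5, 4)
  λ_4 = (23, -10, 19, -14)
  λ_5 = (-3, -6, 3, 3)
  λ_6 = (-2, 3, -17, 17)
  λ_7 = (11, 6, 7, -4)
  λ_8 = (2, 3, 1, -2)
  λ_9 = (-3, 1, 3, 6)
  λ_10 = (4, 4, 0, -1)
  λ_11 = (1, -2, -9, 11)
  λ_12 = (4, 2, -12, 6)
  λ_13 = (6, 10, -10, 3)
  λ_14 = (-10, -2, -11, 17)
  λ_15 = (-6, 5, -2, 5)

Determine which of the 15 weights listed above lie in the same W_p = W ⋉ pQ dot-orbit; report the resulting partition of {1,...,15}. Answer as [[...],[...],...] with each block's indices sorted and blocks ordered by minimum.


C ↔ A_4 under row/col permutation; |W(A_4)| = 120.

W_13-reps of the 15 weights in Ā_13 (same 4-coord order as C):

  λ_1+ρ ↦ (2, 2, 4, 5) · λ_2+ρ ↦ (2, 4, 1, 1) · λ_3+ρ ↦ (5, 5, 1, 0) · λ_4+ρ ↦ (2, 2, 4, 5) · λ_5+ρ ↦ (2, 4, 1, 1) · λ_6+ρ ↦ (1, 7, 1, 3) · λ_7+ρ ↦ (2, 4, 1, 1) · λ_8+ρ ↦ (2, 4, 1, 1) · λ_9+ρ ↦ (2, 2, 4, 5) · λ_10+ρ ↦ (5, 5, 1, 0) · λ_11+ρ ↦ (1, 7, 1, 3) · λ_12+ρ ↦ (1, 7, 1, 3) · λ_13+ρ ↦ (2, 2, 4, 5) · λ_14+ρ ↦ (2, 4, 1, 1) · λ_15+ρ ↦ (5, 5, 1, 0)

4 distinct reps among the 15 weights ⇒ 4 W_13-linkage classes:

[[1, 4, 9, 13], [2, 5, 7, 8, 14], [3, 10, 15], [6, 11, 12]]


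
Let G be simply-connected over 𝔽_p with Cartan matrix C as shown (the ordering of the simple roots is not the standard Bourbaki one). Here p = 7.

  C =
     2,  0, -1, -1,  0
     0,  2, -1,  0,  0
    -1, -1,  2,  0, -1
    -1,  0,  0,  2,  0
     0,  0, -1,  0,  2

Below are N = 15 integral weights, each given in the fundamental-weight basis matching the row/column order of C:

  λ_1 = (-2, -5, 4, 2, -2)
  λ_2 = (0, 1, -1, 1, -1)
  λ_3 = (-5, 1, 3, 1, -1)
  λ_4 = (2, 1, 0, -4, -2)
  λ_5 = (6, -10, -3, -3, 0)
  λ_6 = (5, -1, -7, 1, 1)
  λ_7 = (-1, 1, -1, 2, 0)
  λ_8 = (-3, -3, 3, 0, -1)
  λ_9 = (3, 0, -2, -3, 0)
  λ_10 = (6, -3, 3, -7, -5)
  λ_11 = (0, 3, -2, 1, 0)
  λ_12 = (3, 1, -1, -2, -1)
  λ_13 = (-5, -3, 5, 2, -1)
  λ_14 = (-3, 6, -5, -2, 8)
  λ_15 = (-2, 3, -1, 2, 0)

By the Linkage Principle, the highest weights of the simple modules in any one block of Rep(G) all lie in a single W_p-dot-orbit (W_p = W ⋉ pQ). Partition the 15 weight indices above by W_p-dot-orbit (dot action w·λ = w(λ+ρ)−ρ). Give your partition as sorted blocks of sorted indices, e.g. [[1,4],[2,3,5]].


Cartan matrix: type D_5 (|W|=1920); un-permuting the 5 rows.

λ_j+ρ reflected into Ā_7 (⟨·,θ^∨⟩≤7); 5-tuples as given:

  1: (0, 3, 1, 2, 0);  2: (1, 2, 0, 2, 0);  3: (1, 2, 0, 2, 0);  4: (0, 2, 0, 3, 1);  5: (1, 2, 0, 2, 0);  6: (1, 2, 0, 2, 0);  7: (0, 2, 0, 3, 1);  8: (1, 2, 0, 1, 0);  9: (1, 0, 1, 2, 0);  10: (1, 2, 0, 2, 0);  11: (0, 3, 1, 2, 0);  12: (1, 2, 0, 1, 0);  13: (1, 2, 0, 1, 0);  14: (1, 2, 0, 1, 0);  15: (0, 3, 1, 2, 0)

Grouping the 15 weights by Ā_7-representative: 5 linkage classes.

[[1, 11, 15], [2, 3, 5, 6, 10], [4, 7], [8, 12, 13, 14], [9]]


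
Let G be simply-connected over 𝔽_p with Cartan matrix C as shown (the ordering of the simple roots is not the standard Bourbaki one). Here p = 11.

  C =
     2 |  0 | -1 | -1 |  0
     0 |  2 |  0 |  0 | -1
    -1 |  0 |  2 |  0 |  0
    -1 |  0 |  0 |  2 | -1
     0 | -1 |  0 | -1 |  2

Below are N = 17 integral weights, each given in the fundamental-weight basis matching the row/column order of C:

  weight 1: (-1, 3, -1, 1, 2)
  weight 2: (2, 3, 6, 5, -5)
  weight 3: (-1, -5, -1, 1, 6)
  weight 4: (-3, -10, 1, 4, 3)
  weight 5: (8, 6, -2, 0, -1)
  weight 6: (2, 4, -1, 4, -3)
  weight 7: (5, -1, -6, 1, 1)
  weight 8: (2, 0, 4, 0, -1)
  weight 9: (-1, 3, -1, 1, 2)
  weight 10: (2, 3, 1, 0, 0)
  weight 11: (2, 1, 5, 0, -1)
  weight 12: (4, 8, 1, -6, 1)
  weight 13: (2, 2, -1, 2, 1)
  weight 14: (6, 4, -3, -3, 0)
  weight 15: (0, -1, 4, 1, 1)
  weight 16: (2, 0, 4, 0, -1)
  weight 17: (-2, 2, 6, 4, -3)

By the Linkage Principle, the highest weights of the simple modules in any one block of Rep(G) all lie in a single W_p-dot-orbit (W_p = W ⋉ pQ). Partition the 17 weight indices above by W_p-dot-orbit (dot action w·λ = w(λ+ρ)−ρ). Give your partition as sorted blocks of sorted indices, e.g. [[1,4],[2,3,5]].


Type A_5, rank 5, |W|=720; reorder rows/cols to standard.

Folding the 17 weights λ_j+ρ into Ā_11 (reps in the given 5-coord order):

  1: (0, 4, 0, 2, 3);  2: (3, 4, 2, 1, 1);  3: (0, 4, 0, 2, 3);  4: (0, 4, 0, 2, 3);  5: (3, 1, 5, 1, 0);  6: (3, 3, 0, 3, 2);  7: (1, 0, 5, 2, 2);  8: (3, 1, 5, 1, 0);  9: (0, 4, 0, 2, 3);  10: (3, 4, 2, 1, 1);  11: (3, 1, 5, 1, 0);  12: (0, 4, 0, 2, 3);  13: (3, 3, 0, 3, 2);  14: (3, 4, 2, 1, 1);  15: (1, 0, 5, 2, 2);  16: (3, 1, 5, 1, 0);  17: (1, 0, 5, 2, 2)

5 distinct reps among the 17 weights ⇒ 5 W_11-linkage classes:

[[1, 3, 4, 9, 12], [2, 10, 14], [5, 8, 11, 16], [6, 13], [7, 15, 17]]


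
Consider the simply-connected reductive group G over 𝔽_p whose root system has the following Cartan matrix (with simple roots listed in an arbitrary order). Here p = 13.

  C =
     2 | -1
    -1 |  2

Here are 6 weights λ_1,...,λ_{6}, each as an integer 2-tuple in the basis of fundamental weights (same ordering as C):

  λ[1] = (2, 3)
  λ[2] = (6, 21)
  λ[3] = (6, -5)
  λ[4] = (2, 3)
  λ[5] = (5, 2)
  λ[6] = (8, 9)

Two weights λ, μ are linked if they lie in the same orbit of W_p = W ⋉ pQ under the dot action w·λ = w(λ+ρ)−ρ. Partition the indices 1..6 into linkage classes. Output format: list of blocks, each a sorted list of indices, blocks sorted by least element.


Cartan matrix: type A_2 (|W|=6); un-permuting the 2 rows.

W_13-reps of the 6 weights in Ā_13 (same 2-coord order as C):

    1: (3, 4)
    2: (6, 3)
    3: (3, 4)
    4: (3, 4)
    5: (6, 3)
    6: (3, 4)

Linkage partition of the 6 weights (2 classes, p=13):

[[1, 3, 4, 6], [2, 5]]


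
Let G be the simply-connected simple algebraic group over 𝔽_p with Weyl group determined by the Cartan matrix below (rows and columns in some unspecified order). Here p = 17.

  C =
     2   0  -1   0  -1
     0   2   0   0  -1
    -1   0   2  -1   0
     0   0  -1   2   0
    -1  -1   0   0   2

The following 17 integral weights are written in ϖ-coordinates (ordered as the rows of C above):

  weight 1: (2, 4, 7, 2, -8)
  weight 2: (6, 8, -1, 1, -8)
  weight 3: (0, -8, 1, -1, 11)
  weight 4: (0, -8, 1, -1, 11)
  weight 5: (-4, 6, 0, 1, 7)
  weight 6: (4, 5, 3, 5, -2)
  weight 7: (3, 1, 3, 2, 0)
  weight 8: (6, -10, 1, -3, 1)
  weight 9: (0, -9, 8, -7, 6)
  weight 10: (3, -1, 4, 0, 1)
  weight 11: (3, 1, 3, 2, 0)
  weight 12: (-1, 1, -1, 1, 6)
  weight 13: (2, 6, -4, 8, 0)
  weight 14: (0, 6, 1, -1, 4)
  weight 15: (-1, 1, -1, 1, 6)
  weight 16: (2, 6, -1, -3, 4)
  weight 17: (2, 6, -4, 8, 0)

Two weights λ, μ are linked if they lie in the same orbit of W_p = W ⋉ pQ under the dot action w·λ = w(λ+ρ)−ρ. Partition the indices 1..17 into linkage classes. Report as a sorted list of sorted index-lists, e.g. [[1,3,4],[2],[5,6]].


Type A_5, rank 5, |W|=720; reorder rows/cols to standard.

Alcove-folded reps (p=17, 17 weights, presented ϖ-order):

    λ_1+ρ ↦ (4, 2, 4, 3, 1)
    λ_2+ρ ↦ (0, 2, 0, 2, 7)
    λ_3+ρ ↦ (1, 7, 2, 0, 5)
    λ_4+ρ ↦ (1, 7, 2, 0, 5)
    λ_5+ρ ↦ (1, 7, 2, 0, 5)
    λ_6+ρ ↦ (4, 2, 4, 3, 1)
    λ_7+ρ ↦ (4, 2, 4, 3, 1)
    λ_8+ρ ↦ (0, 2, 0, 2, 7)
    λ_9+ρ ↦ (0, 7, 3, 6, 1)
    λ_10+ρ ↦ (4, 0, 5, 1, 2)
    λ_11+ρ ↦ (4, 2, 4, 3, 1)
    λ_12+ρ ↦ (0, 2, 0, 2, 7)
    λ_13+ρ ↦ (0, 7, 3, 6, 1)
    λ_14+ρ ↦ (1, 7, 2, 0, 5)
    λ_15+ρ ↦ (0, 2, 0, 2, 7)
    λ_16+ρ ↦ (1, 7, 2, 0, 5)
    λ_17+ρ ↦ (0, 7, 3, 6, 1)

Linkage partition of the 17 weights (5 classes, p=17):

[[1, 6, 7, 11], [2, 8, 12, 15], [3, 4, 5, 14, 16], [9, 13, 17], [10]]


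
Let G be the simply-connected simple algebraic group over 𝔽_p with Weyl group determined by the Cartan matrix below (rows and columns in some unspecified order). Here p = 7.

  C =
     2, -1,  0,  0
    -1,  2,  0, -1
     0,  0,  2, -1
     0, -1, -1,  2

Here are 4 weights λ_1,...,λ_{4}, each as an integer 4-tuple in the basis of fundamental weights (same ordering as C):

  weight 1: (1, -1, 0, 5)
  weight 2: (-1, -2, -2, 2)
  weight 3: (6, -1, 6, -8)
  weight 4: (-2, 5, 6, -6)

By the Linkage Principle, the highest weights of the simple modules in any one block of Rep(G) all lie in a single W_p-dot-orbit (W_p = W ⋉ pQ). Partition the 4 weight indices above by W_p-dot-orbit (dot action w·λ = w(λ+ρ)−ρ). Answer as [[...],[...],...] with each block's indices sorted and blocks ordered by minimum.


Root system A_4: the 4×4 matrix C matches after relabeling.

Alcove-folded reps (p=7, 4 weights, presented ϖ-order):

    λ_1 → (0, 0, 1, 5)
    λ_2 → (1, 0, 1, 1)
    λ_3 → (0, 7, 0, 0)
    λ_4 → (0, 0, 1, 5)

The 4 indices split into 3 linkage classes (same alcove rep ⇔ same W_7-dot-orbit):

[[1, 4], [2], [3]]


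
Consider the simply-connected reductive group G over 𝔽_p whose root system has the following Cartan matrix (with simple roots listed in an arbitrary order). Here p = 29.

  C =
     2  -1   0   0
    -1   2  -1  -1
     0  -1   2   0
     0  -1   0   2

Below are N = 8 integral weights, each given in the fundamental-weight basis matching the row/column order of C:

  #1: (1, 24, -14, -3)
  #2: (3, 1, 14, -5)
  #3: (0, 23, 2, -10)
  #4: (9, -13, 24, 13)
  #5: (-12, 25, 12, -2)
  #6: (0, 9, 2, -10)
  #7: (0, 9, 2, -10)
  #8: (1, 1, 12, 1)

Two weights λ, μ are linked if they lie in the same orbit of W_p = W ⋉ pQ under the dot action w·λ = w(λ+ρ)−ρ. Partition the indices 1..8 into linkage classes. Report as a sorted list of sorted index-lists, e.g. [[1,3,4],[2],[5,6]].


D_4 Cartan matrix, 4 simple roots permuted; ρ=(1,1,1,1).

Ā_29 reps of the 8 weights (D_4, coords as presented):

    λ_1 → (2, 2, 13, 2)
    λ_2 → (2, 2, 13, 2)
    λ_3 → (1, 1, 3, 9)
    λ_4 → (2, 2, 13, 2)
    λ_5 → (1, 1, 3, 9)
    λ_6 → (1, 1, 3, 9)
    λ_7 → (1, 1, 3, 9)
    λ_8 → (2, 2, 13, 2)

2 distinct reps among the 8 weights ⇒ 2 W_29-linkage classes:

[[1, 2, 4, 8], [3, 5, 6, 7]]


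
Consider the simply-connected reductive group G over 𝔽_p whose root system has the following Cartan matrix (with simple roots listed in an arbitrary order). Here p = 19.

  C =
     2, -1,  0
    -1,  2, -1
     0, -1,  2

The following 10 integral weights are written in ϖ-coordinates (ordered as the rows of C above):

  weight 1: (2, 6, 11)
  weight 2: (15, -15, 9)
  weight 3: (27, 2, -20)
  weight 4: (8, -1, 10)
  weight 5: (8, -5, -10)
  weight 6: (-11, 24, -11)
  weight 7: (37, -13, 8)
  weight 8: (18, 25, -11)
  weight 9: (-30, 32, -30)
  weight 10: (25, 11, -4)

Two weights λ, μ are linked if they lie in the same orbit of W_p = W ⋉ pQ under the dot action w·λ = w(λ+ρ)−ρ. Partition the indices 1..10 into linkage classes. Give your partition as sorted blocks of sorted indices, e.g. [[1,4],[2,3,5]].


Type A_3, rank 3, |W|=24; reorder rows/cols to standard.

λ_j+ρ reflected into Ā_19 (⟨·,θ^∨⟩≤19); 3-tuples as given:

    1: (0, 7, 9)
    2: (2, 10, 4)
    3: (0, 7, 9)
    4: (8, 0, 10)
    5: (4, 5, 4)
    6: (4, 5, 4)
    7: (0, 7, 9)
    8: (0, 7, 9)
    9: (4, 5, 4)
    10: (0, 7, 9)

Grouping the 10 weights by Ā_19-representative: 4 linkage classes.

[[1, 3, 7, 8, 10], [2], [4], [5, 6, 9]]


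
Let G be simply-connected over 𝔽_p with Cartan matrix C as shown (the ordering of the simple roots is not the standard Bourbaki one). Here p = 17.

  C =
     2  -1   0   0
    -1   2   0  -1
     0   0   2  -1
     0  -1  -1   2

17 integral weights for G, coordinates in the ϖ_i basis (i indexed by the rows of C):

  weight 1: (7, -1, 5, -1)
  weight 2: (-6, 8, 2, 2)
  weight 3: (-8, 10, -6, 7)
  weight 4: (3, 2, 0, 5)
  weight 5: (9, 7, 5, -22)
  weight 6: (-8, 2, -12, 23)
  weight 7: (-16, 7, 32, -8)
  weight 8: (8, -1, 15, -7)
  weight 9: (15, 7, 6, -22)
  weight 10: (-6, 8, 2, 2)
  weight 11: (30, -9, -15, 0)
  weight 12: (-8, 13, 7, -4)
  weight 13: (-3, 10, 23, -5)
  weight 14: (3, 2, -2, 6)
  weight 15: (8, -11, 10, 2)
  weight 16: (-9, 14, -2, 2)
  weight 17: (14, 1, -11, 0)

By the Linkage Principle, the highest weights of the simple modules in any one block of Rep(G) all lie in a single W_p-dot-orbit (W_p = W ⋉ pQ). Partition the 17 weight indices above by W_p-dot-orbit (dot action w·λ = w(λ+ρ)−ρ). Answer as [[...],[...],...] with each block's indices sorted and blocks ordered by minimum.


Type A_4, rank 4, |W|=120; reorder rows/cols to standard.

W_17-reps of the 17 weights in Ā_17 (same 4-coord order as C):

    λ_1 → (8, 0, 6, 0)
    λ_2 → (5, 4, 3, 3)
    λ_3 → (5, 4, 3, 3)
    λ_4 → (4, 3, 1, 6)
    λ_5 → (1, 2, 4, 7)
    λ_6 → (4, 3, 1, 6)
    λ_7 → (7, 7, 0, 2)
    λ_8 → (1, 6, 8, 0)
    λ_9 → (4, 3, 1, 6)
    λ_10 → (5, 4, 3, 3)
    λ_11 → (4, 3, 1, 6)
    λ_12 → (5, 4, 3, 3)
    λ_13 → (5, 4, 3, 3)
    λ_14 → (4, 3, 1, 6)
    λ_15 → (1, 2, 4, 7)
    λ_16 → (7, 7, 0, 2)
    λ_17 → (7, 7, 0, 2)

The 17 indices split into 6 linkage classes (same alcove rep ⇔ same W_17-dot-orbit):

[[1], [2, 3, 10, 12, 13], [4, 6, 9, 11, 14], [5, 15], [7, 16, 17], [8]]


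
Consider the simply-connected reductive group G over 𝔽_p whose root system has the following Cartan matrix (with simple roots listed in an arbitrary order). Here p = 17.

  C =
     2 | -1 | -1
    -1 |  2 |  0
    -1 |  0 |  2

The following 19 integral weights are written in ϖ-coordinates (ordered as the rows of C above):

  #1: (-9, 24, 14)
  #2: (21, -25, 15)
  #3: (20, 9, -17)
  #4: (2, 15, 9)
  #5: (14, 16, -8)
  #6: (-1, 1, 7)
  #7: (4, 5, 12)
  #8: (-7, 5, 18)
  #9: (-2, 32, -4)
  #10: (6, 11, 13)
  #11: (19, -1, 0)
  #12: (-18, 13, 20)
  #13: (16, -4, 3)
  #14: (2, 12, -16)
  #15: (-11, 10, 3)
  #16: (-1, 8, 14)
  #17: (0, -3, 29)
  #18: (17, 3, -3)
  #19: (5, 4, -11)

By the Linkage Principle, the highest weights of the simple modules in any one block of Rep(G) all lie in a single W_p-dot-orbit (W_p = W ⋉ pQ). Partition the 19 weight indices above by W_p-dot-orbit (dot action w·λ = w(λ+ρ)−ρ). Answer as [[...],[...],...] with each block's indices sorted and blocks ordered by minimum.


Root system A_3: the 3×3 matrix C matches after relabeling.

Alcove-folded reps (p=17, 19 weights, presented ϖ-order):

  λ_1 → (0, 2, 8)
  λ_2 → (1, 4, 2)
  λ_3 → (1, 4, 2)
  λ_4 → (1, 4, 2)
  λ_5 → (0, 2, 8)
  λ_6 → (0, 2, 8)
  λ_7 → (4, 1, 6)
  λ_8 → (4, 2, 11)
  λ_9 → (12, 1, 3)
  λ_10 → (1, 4, 2)
  λ_11 → (13, 1, 0)
  λ_12 → (13, 1, 0)
  λ_13 → (13, 1, 0)
  λ_14 → (12, 1, 3)
  λ_15 → (4, 1, 6)
  λ_16 → (0, 2, 8)
  λ_17 → (12, 1, 3)
  λ_18 → (12, 1, 3)
  λ_19 → (4, 1, 6)

Grouping the 19 weights by Ā_17-representative: 6 linkage classes.

[[1, 5, 6, 16], [2, 3, 4, 10], [7, 15, 19], [8], [9, 14, 17, 18], [11, 12, 13]]


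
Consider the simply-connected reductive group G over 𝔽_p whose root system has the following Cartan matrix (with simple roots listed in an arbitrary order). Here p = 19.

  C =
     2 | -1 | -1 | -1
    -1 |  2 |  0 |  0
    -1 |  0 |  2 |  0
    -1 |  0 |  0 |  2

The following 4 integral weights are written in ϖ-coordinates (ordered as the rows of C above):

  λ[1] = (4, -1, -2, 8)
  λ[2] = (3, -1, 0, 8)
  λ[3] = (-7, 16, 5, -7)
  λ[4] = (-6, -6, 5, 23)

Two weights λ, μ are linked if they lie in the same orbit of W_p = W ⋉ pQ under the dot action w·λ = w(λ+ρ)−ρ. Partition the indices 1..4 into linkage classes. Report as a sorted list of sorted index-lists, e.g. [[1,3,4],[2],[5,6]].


C ↔ D_4 under row/col permutation; |W(D_4)| = 192.

λ_j+ρ reflected into Ā_19 (⟨·,θ^∨⟩≤19); 4-tuples as given:

  1: (4, 0, 1, 9) · 2: (4, 0, 1, 9) · 3: (0, 5, 6, 6) · 4: (4, 0, 1, 9)

These 4 weights hit 2 W_19-dot-orbits; sizes (3, 1):

[[1, 2, 4], [3]]


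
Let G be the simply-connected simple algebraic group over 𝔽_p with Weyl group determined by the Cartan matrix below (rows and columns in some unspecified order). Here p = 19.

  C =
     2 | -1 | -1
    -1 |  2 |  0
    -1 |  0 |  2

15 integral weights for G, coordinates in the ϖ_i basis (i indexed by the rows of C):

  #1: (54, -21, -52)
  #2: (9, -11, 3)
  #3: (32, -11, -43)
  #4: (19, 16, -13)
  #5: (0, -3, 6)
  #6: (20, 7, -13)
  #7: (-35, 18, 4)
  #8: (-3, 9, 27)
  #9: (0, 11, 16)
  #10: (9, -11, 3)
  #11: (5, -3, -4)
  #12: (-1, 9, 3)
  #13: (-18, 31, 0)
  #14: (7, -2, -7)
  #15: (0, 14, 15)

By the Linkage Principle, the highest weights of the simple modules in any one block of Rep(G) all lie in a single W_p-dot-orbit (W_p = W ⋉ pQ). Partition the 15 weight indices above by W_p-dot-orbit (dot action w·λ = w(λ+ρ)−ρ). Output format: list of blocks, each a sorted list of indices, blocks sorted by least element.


Root system A_3: the 3×3 matrix C matches after relabeling.

λ_j+ρ reflected into Ā_19 (⟨·,θ^∨⟩≤19); 3-tuples as given:

  λ_1 → (1, 2, 3);  λ_2 → (0, 10, 4);  λ_3 → (0, 10, 4);  λ_4 → (1, 1, 6);  λ_5 → (1, 1, 6);  λ_6 → (7, 2, 2);  λ_7 → (0, 10, 4);  λ_8 → (7, 2, 2);  λ_9 → (1, 1, 6);  λ_10 → (0, 10, 4);  λ_11 → (1, 2, 3);  λ_12 → (0, 10, 4);  λ_13 → (1, 2, 3);  λ_14 → (1, 1, 6);  λ_15 → (1, 2, 3)

The 15 indices split into 4 linkage classes (same alcove rep ⇔ same W_19-dot-orbit):

[[1, 11, 13, 15], [2, 3, 7, 10, 12], [4, 5, 9, 14], [6, 8]]


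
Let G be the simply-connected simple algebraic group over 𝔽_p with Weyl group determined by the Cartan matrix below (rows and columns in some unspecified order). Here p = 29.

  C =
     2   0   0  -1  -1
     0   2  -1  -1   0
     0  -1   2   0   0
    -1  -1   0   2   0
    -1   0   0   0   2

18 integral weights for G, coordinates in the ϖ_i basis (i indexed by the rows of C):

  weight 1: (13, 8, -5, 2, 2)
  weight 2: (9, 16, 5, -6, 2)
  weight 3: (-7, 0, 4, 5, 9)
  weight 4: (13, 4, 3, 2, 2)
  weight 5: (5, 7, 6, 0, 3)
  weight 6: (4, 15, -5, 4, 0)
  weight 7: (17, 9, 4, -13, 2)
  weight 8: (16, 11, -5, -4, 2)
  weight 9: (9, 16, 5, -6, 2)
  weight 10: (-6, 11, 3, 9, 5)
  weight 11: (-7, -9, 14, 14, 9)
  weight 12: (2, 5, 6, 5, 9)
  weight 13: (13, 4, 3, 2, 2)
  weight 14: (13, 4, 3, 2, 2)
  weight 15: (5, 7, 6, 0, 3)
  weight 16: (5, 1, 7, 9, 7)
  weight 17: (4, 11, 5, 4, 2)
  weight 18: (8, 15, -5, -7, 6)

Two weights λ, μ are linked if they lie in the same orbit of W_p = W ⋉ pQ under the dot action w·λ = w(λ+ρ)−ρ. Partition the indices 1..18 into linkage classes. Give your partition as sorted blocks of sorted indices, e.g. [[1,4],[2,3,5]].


Dynkin diagram of C (from the 8 off-diagonal −1 entries): A_5.

Folding the 18 weights λ_j+ρ into Ā_29 (reps in the given 5-coord order):

    λ_1 → (14, 5, 4, 3, 3)
    λ_2 → (5, 12, 4, 5, 1)
    λ_3 → (6, 1, 5, 0, 4)
    λ_4 → (14, 5, 4, 3, 3)
    λ_5 → (6, 8, 7, 1, 4)
    λ_6 → (5, 12, 4, 5, 1)
    λ_7 → (6, 2, 3, 10, 3)
    λ_8 → (14, 5, 4, 3, 3)
    λ_9 → (5, 12, 4, 5, 1)
    λ_10 → (5, 12, 4, 5, 1)
    λ_11 → (6, 8, 7, 1, 4)
    λ_12 → (3, 6, 4, 6, 7)
    λ_13 → (14, 5, 4, 3, 3)
    λ_14 → (14, 5, 4, 3, 3)
    λ_15 → (6, 8, 7, 1, 4)
    λ_16 → (6, 2, 3, 10, 3)
    λ_17 → (5, 12, 4, 5, 1)
    λ_18 → (3, 6, 4, 6, 7)

Partition of {1..18} into 6 W_29-dot-orbits:

[[1, 4, 8, 13, 14], [2, 6, 9, 10, 17], [3], [5, 11, 15], [7, 16], [12, 18]]


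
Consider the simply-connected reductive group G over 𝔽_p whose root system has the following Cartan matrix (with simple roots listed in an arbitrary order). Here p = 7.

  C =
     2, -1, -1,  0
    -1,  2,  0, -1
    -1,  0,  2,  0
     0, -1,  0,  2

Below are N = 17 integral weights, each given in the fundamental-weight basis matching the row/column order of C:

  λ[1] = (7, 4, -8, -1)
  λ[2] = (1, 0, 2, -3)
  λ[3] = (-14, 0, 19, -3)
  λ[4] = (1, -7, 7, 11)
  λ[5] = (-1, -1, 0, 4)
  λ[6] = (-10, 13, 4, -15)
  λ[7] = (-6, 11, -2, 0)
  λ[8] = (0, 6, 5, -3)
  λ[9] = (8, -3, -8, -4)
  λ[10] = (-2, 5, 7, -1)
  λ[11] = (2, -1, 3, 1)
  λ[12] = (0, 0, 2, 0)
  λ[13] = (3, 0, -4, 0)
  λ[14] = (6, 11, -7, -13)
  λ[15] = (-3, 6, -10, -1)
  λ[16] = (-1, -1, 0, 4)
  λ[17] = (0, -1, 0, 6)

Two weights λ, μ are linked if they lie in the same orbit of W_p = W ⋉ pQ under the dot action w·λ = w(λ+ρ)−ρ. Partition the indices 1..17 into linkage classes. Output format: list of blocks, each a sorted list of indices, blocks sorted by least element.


C ↔ A_4 under row/col permutation; |W(A_4)| = 120.

Ā_7 reps of the 17 weights (A_4, coords as presented):

    1: (0, 1, 1, 5)
    2: (1, 1, 3, 1)
    3: (0, 1, 1, 5)
    4: (1, 1, 3, 1)
    5: (0, 0, 1, 5)
    6: (3, 0, 2, 0)
    7: (0, 1, 1, 5)
    8: (0, 0, 1, 5)
    9: (3, 0, 2, 0)
    10: (0, 1, 1, 5)
    11: (3, 0, 2, 0)
    12: (1, 1, 3, 1)
    13: (1, 1, 3, 1)
    14: (0, 0, 1, 5)
    15: (3, 0, 2, 0)
    16: (0, 0, 1, 5)
    17: (0, 0, 1, 5)

Grouping the 17 weights by Ā_7-representative: 4 linkage classes.

[[1, 3, 7, 10], [2, 4, 12, 13], [5, 8, 14, 16, 17], [6, 9, 11, 15]]


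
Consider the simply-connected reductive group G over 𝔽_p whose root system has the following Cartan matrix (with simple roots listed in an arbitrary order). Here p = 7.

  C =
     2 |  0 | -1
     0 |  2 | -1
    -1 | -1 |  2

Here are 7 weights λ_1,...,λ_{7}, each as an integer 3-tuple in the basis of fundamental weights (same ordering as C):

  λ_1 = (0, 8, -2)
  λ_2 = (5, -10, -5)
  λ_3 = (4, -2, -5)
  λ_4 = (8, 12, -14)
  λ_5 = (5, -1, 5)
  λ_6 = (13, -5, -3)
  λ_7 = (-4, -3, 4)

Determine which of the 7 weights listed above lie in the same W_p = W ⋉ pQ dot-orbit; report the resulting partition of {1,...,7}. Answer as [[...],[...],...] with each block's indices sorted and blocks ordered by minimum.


A_3 Cartan matrix, 3 simple roots permuted; ρ=(1,1,1).

W_7-reps of the 7 weights in Ā_7 (same 3-coord order as C):

  1: (1, 5, 1)
  2: (1, 2, 0)
  3: (0, 4, 1)
  4: (0, 4, 1)
  5: (1, 5, 1)
  6: (0, 4, 1)
  7: (3, 2, 0)

These 7 weights hit 4 W_7-dot-orbits; sizes (2, 1, 3, 1):

[[1, 5], [2], [3, 4, 6], [7]]
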